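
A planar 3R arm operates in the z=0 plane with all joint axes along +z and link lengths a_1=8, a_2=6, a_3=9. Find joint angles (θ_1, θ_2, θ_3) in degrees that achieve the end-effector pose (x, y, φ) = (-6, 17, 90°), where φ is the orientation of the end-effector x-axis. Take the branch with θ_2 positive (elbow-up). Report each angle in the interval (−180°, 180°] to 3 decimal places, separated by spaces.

wrist centre = target − a_3·(cos φ, sin φ) = (-6.0000, 8.0000)
cos θ_2 = (100.0000−8²−6²)/(2·8·6) = 0.0000; θ_2 = 90.0000° (elbow-up)
β = atan2(8.0000,-6.0000) = 126.8699°; ψ = atan2(6.0000,8.0000) = 36.8699°
θ_1 = β − ψ = 90.0000°
θ_3 = φ − θ_1 − θ_2 = -90.0000° (wrapped to (-180°,180°])

90.000 90.000 -90.000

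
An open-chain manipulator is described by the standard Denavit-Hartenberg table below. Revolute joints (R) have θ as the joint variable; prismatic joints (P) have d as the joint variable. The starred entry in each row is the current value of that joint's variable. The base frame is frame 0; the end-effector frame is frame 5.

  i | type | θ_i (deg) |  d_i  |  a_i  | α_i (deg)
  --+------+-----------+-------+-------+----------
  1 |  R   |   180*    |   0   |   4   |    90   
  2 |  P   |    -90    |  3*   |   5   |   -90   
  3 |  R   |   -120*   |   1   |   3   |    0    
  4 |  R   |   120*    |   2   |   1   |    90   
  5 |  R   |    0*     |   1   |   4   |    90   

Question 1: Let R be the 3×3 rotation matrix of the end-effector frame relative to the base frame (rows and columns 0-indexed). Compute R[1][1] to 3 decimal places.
1.000

End-effector y-axis (col 1 of R) = (0.0000,1.0000,0.0000)
R[1][1] = 1.0000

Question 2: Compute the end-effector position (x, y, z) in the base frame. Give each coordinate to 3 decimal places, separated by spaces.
after link 1: o_1 = (-4.0000, 0.0000, 0.0000)
after link 2: o_2 = (-4.0000, 3.0000, -5.0000)
after link 3: o_3 = (-5.0000, 5.5981, -3.5000)
after link 4: o_4 = (-7.0000, 5.5981, -4.5000)
after link 5: o_5 = (-7.0000, 6.5981, -8.5000)

-7.000 6.598 -8.500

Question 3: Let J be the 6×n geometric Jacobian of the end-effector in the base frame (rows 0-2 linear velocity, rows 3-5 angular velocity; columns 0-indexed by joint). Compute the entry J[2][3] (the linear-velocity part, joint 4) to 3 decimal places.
-1.000

axis z_3 = (-1.0000,0.0000,0.0000); lever o_n−o_3 = (-2.0000,1.0000,-5.0000)
cross product → J_v[:, 3] = (-0.0000,-5.0000,-1.0000)
J_ω[:, 3] = z_3
entry J[2][3] = -1.0000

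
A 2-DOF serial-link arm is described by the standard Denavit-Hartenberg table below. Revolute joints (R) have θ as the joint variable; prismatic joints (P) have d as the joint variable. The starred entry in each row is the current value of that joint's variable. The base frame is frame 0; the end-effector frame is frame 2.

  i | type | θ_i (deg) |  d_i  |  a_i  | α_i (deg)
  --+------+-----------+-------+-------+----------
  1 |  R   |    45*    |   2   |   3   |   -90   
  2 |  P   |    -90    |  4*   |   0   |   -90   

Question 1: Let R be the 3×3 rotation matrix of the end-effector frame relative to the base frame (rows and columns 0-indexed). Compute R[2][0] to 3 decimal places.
1.000

End-effector x-axis (col 0 of R) = (0.0000,-0.0000,1.0000)
R[2][0] = 1.0000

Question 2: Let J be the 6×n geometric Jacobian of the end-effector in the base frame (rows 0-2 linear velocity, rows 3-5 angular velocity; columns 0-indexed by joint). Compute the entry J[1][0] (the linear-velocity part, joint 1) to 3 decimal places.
-0.707

axis z_0 = ẑ; lever o_n−o_0 = (-0.7071,4.9497,2.0000)
cross product → J_v[:, 0] = (-4.9497,-0.7071,0.0000)
J_ω[:, 0] = z_0
entry J[1][0] = -0.7071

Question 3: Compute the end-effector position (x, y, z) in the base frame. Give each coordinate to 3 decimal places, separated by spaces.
-0.707 4.950 2.000

after link 1: o_1 = (2.1213, 2.1213, 2.0000)
after link 2: o_2 = (-0.7071, 4.9497, 2.0000)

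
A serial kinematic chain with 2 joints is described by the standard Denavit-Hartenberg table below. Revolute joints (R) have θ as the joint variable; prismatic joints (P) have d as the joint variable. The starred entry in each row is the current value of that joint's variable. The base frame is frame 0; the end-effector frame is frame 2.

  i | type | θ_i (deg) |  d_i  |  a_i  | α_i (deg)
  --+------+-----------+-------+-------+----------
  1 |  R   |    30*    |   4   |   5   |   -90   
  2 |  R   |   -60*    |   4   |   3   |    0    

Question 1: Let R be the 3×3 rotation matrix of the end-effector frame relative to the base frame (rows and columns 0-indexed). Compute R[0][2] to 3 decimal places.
-0.500

End-effector z-axis (col 2 of R) = (-0.5000,0.8660,0.0000)
R[0][2] = -0.5000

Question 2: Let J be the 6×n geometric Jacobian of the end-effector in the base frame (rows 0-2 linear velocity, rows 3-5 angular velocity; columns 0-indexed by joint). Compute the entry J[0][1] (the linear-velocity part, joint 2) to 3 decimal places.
axis z_1 = (-0.5000,0.8660,0.0000); lever o_n−o_1 = (-0.7010,4.2141,2.5981)
cross product → J_v[:, 1] = (2.2500,1.2990,-1.5000)
J_ω[:, 1] = z_1
entry J[0][1] = 2.2500

2.250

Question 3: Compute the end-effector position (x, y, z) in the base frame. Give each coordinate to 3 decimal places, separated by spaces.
after link 1: o_1 = (4.3301, 2.5000, 4.0000)
after link 2: o_2 = (3.6292, 6.7141, 6.5981)

3.629 6.714 6.598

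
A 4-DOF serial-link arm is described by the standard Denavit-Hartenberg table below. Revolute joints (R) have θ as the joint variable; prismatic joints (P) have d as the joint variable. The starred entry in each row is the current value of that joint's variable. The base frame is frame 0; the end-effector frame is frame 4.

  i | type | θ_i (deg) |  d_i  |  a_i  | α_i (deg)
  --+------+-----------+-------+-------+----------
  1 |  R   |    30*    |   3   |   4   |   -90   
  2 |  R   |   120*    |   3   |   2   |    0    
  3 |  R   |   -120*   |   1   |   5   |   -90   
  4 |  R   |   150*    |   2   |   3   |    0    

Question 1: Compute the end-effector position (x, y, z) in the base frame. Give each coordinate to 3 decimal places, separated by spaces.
after link 1: o_1 = (3.4641, 2.0000, 3.0000)
after link 2: o_2 = (1.0981, 4.0981, 1.2679)
after link 3: o_3 = (4.9282, 7.4641, 1.2679)
after link 4: o_4 = (3.4282, 4.8660, -0.7321)

3.428 4.866 -0.732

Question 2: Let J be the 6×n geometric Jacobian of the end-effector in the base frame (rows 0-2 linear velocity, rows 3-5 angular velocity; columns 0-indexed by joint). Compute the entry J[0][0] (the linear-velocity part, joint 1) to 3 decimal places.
-4.866

axis z_0 = ẑ; lever o_n−o_0 = (3.4282,4.8660,-0.7321)
cross product → J_v[:, 0] = (-4.8660,3.4282,0.0000)
J_ω[:, 0] = z_0
entry J[0][0] = -4.8660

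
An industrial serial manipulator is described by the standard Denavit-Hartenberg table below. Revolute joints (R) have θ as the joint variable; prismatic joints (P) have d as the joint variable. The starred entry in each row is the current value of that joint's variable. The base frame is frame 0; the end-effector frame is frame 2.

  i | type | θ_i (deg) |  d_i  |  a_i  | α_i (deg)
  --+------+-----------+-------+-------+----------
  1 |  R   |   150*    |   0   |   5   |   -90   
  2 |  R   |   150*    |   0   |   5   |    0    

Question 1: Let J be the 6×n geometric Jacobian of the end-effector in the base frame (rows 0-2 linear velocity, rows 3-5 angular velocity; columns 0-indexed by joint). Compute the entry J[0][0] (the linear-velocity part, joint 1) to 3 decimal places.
-0.335

axis z_0 = ẑ; lever o_n−o_0 = (-0.5801,0.3349,-2.5000)
cross product → J_v[:, 0] = (-0.3349,-0.5801,0.0000)
J_ω[:, 0] = z_0
entry J[0][0] = -0.3349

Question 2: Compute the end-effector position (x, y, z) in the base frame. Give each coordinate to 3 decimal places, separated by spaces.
-0.580 0.335 -2.500

after link 1: o_1 = (-4.3301, 2.5000, 0.0000)
after link 2: o_2 = (-0.5801, 0.3349, -2.5000)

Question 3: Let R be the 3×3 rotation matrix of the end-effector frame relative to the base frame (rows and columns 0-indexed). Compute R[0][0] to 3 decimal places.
End-effector x-axis (col 0 of R) = (0.7500,-0.4330,-0.5000)
R[0][0] = 0.7500

0.750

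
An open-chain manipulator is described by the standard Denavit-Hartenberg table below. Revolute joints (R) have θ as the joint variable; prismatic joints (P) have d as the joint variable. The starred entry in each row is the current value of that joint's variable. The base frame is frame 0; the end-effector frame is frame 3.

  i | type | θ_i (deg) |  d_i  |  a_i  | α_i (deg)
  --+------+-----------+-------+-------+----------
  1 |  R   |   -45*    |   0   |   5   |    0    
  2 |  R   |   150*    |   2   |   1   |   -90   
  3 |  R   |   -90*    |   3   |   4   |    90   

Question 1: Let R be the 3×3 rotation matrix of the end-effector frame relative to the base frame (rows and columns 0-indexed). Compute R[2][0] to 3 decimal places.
1.000

End-effector x-axis (col 0 of R) = (0.0000,0.0000,1.0000)
R[2][0] = 1.0000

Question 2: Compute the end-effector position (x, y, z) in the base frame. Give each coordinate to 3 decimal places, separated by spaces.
after link 1: o_1 = (3.5355, -3.5355, 0.0000)
after link 2: o_2 = (3.2767, -2.5696, 2.0000)
after link 3: o_3 = (0.3789, -3.3461, 6.0000)

0.379 -3.346 6.000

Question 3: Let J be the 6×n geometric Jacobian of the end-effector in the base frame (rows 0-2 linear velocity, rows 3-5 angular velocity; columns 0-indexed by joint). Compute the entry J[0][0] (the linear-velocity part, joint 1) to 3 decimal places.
axis z_0 = ẑ; lever o_n−o_0 = (0.3789,-3.3461,6.0000)
cross product → J_v[:, 0] = (3.3461,0.3789,-0.0000)
J_ω[:, 0] = z_0
entry J[0][0] = 3.3461

3.346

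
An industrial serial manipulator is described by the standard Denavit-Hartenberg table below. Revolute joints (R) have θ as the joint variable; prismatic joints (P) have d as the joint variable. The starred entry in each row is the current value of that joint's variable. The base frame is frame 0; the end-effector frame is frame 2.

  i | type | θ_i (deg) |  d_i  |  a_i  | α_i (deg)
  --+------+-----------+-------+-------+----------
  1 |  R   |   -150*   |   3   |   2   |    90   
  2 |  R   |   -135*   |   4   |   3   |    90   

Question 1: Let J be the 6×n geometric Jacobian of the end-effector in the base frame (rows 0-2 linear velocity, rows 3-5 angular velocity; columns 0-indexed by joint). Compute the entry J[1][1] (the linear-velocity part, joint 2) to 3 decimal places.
-1.061

axis z_1 = (-0.5000,0.8660,0.0000); lever o_n−o_1 = (-0.1629,4.5248,-2.1213)
cross product → J_v[:, 1] = (-1.8371,-1.0607,-2.1213)
J_ω[:, 1] = z_1
entry J[1][1] = -1.0607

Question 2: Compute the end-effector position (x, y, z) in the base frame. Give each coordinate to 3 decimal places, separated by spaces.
-1.895 3.525 0.879

after link 1: o_1 = (-1.7321, -1.0000, 3.0000)
after link 2: o_2 = (-1.8949, 3.5248, 0.8787)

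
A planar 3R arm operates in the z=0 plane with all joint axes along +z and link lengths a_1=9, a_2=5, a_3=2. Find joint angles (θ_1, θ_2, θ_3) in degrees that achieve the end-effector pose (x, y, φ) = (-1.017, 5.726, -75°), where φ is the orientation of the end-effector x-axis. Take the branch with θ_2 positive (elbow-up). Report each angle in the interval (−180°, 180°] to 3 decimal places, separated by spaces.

67.661 120.002 97.337

wrist centre = target − a_3·(cos φ, sin φ) = (-1.5346, 7.6579)
cos θ_2 = (60.9978−9²−5²)/(2·9·5) = -0.5000; θ_2 = 120.0016° (elbow-up)
β = atan2(7.6579,-1.5346) = 101.3320°; ψ = atan2(4.3301,6.4999) = 33.6706°
θ_1 = β − ψ = 67.6614°
θ_3 = φ − θ_1 − θ_2 = 97.3369° (wrapped to (-180°,180°])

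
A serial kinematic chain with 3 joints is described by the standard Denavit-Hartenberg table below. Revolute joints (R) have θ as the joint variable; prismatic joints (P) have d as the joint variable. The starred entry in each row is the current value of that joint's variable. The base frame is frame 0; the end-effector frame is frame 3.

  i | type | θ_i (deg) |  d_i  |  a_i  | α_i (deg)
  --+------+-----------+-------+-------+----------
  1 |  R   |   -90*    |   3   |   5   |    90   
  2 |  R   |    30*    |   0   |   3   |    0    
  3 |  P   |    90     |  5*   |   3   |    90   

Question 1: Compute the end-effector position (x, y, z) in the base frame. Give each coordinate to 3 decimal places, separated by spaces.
after link 1: o_1 = (0.0000, -5.0000, 3.0000)
after link 2: o_2 = (0.0000, -7.5981, 4.5000)
after link 3: o_3 = (-5.0000, -6.0981, 7.0981)

-5.000 -6.098 7.098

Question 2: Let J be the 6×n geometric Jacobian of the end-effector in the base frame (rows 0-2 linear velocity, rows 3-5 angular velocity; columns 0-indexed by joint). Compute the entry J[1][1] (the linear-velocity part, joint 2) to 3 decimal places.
4.098

axis z_1 = (-1.0000,-0.0000,0.0000); lever o_n−o_1 = (-5.0000,-1.0981,4.0981)
cross product → J_v[:, 1] = (-0.0000,4.0981,1.0981)
J_ω[:, 1] = z_1
entry J[1][1] = 4.0981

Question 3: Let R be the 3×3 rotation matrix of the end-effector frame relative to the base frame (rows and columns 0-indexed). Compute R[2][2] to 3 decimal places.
0.500

End-effector z-axis (col 2 of R) = (0.0000,-0.8660,0.5000)
R[2][2] = 0.5000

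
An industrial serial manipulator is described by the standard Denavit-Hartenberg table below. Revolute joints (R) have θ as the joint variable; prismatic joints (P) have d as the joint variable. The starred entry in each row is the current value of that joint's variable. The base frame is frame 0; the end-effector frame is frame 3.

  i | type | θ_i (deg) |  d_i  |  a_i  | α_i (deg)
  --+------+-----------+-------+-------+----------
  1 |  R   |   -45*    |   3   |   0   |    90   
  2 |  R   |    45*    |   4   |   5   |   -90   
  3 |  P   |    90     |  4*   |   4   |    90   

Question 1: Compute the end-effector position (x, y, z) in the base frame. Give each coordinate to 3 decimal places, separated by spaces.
after link 1: o_1 = (0.0000, 0.0000, 3.0000)
after link 2: o_2 = (-0.3284, -5.3284, 6.5355)
after link 3: o_3 = (0.5000, -0.5000, 9.3640)

0.500 -0.500 9.364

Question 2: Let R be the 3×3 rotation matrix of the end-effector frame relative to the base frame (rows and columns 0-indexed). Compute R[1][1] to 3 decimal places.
0.500

End-effector y-axis (col 1 of R) = (-0.5000,0.5000,0.7071)
R[1][1] = 0.5000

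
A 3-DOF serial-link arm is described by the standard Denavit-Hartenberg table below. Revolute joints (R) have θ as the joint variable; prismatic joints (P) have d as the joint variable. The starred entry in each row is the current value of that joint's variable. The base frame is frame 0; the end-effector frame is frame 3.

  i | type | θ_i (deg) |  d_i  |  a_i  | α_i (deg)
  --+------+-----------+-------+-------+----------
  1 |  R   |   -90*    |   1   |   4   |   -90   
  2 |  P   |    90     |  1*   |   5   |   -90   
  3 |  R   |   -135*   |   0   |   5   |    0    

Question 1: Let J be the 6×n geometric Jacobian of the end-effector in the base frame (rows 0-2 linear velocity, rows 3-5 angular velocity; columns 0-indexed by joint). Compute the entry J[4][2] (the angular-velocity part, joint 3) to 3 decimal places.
1.000

axis z_2 = (0.0000,1.0000,-0.0000); lever o_n−o_2 = (3.5355,0.0000,3.5355)
cross product → J_v[:, 2] = (3.5355,-0.0000,-3.5355)
J_ω[:, 2] = z_2
entry J[4][2] = 1.0000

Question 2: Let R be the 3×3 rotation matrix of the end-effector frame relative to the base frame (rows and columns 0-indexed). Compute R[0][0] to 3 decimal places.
End-effector x-axis (col 0 of R) = (0.7071,0.0000,0.7071)
R[0][0] = 0.7071

0.707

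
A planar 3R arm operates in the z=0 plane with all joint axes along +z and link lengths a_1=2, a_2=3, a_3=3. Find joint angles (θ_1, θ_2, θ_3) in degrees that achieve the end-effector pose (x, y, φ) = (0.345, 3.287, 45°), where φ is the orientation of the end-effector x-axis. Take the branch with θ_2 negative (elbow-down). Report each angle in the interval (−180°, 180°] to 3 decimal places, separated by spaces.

-119.997 -135.004 -59.999

wrist centre = target − a_3·(cos φ, sin φ) = (-1.7763, 1.1657)
cos θ_2 = (4.5141−2²−3²)/(2·2·3) = -0.7072; θ_2 = -135.0040° (elbow-down)
β = atan2(1.1657,-1.7763) = 146.7258°; ψ = atan2(-2.1212,-0.1215) = -93.2775°
θ_1 = β − ψ = 240.0033°
θ_3 = φ − θ_1 − θ_2 = -59.9993° (wrapped to (-180°,180°])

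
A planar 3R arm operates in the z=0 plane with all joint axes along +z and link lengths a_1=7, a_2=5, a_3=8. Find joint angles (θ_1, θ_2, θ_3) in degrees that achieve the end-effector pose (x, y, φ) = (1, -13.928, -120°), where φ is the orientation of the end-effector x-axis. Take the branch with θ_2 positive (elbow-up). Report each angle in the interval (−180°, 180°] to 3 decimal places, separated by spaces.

wrist centre = target − a_3·(cos φ, sin φ) = (5.0000, -6.9998)
cos θ_2 = (73.9972−7²−5²)/(2·7·5) = -0.0000; θ_2 = 90.0023° (elbow-up)
β = atan2(-6.9998,5.0000) = -54.4615°; ψ = atan2(5.0000,6.9998) = 35.5385°
θ_1 = β − ψ = -90.0000°
θ_3 = φ − θ_1 − θ_2 = -120.0023° (wrapped to (-180°,180°])

-90.000 90.002 -120.002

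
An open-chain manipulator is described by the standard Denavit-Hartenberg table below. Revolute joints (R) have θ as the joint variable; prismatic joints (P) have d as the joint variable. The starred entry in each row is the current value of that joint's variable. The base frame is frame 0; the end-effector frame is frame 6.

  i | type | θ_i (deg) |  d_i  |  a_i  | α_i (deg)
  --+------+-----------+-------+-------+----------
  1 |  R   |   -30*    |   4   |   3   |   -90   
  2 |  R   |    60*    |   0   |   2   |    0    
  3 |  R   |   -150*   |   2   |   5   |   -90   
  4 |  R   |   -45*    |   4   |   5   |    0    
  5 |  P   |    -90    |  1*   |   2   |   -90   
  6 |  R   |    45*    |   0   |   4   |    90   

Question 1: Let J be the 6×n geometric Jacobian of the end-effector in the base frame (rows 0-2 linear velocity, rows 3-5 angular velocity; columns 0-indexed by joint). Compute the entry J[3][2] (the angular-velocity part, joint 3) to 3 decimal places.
0.500

axis z_2 = (0.5000,0.8660,0.0000); lever o_n−o_2 = (6.3555,6.6649,5.1213)
cross product → J_v[:, 2] = (4.4352,-2.5607,-2.1716)
J_ω[:, 2] = z_2
entry J[3][2] = 0.5000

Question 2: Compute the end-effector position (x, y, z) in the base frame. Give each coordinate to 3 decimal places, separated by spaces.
9.820 4.665 7.389

after link 1: o_1 = (2.5981, -1.5000, 4.0000)
after link 2: o_2 = (3.4641, -2.0000, 2.2679)
after link 3: o_3 = (4.4641, -0.2679, 7.2679)
after link 4: o_4 = (9.6960, 0.7939, 10.8035)
after link 5: o_5 = (11.2691, 1.5187, 9.3893)
after link 6: o_6 = (9.8196, 4.6649, 7.3893)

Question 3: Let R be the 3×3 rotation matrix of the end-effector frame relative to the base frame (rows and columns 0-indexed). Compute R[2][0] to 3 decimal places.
End-effector x-axis (col 0 of R) = (-0.3624,0.7866,-0.5000)
R[2][0] = -0.5000

-0.500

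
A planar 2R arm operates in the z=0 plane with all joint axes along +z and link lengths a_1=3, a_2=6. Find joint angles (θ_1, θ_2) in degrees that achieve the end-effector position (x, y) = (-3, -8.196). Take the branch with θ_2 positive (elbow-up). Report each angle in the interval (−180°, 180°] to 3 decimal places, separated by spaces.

-130.214 30.008

cos θ_2 = (76.1744−3²−6²)/(2·3·6) = 0.8660; θ_2 = 30.0080° (elbow-up)
β = atan2(-8.1960,-3.0000) = -110.1043°; ψ = atan2(3.0007,8.1957) = 20.1093°
θ_1 = β − ψ = -130.2135°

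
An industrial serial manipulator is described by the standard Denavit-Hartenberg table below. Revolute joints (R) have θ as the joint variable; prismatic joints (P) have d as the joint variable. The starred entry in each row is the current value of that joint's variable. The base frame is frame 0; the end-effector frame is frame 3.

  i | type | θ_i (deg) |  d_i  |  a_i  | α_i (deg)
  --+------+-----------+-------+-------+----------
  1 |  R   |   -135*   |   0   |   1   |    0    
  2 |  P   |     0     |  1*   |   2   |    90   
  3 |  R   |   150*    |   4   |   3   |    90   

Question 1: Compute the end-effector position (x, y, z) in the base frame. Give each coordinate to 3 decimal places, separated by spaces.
-3.113 2.544 2.500

after link 1: o_1 = (-0.7071, -0.7071, 0.0000)
after link 2: o_2 = (-2.1213, -2.1213, 1.0000)
after link 3: o_3 = (-3.1126, 2.5442, 2.5000)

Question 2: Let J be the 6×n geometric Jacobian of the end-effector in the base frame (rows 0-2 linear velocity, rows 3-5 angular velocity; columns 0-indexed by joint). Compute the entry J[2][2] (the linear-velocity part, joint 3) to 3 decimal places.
axis z_2 = (-0.7071,0.7071,0.0000); lever o_n−o_2 = (-0.9913,4.6655,1.5000)
cross product → J_v[:, 2] = (1.0607,1.0607,-2.5981)
J_ω[:, 2] = z_2
entry J[2][2] = -2.5981

-2.598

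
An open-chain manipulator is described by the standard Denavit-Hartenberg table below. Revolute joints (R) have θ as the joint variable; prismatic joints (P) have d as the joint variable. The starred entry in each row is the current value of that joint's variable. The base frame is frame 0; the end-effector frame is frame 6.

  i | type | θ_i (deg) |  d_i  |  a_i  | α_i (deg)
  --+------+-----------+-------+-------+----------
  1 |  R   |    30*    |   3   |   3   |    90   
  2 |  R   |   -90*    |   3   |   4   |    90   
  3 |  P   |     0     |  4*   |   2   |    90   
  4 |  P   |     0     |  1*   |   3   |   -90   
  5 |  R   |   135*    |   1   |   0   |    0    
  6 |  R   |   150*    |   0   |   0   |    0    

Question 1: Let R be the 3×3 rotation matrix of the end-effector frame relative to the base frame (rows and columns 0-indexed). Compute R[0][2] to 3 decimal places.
-0.866

End-effector z-axis (col 2 of R) = (-0.8660,-0.5000,-0.0000)
R[0][2] = -0.8660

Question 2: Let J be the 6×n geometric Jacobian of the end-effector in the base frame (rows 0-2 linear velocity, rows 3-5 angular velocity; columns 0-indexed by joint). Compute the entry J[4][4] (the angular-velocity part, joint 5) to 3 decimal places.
axis z_4 = (-0.8660,-0.5000,-0.0000); lever o_n−o_4 = (-0.8660,-0.5000,0.0000)
cross product → J_v[:, 4] = (-0.0000,0.0000,0.0000)
J_ω[:, 4] = z_4
entry J[4][4] = -0.5000

-0.500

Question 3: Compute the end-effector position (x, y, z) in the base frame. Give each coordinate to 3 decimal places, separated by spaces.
after link 1: o_1 = (2.5981, 1.5000, 3.0000)
after link 2: o_2 = (4.0981, -1.0981, -1.0000)
after link 3: o_3 = (0.6340, -3.0981, -3.0000)
after link 4: o_4 = (0.1340, -2.2321, -6.0000)
after link 5: o_5 = (-0.7321, -2.7321, -6.0000)
after link 6: o_6 = (-0.7321, -2.7321, -6.0000)

-0.732 -2.732 -6.000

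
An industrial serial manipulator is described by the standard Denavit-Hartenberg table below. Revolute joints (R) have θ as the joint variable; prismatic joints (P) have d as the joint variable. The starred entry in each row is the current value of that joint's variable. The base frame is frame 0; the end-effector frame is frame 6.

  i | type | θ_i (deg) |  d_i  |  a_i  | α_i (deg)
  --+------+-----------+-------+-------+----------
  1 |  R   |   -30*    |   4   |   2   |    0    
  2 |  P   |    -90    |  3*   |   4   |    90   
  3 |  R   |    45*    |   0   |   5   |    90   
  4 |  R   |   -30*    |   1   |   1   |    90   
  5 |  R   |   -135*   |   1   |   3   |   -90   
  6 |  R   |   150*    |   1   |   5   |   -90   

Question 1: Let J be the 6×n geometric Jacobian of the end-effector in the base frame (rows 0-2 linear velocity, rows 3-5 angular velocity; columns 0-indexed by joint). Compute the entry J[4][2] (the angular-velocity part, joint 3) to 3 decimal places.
axis z_2 = (-0.8660,0.5000,0.0000); lever o_n−o_2 = (-3.2582,-5.6930,4.8150)
cross product → J_v[:, 2] = (2.4075,4.1699,6.5594)
J_ω[:, 2] = z_2
entry J[4][2] = 0.5000

0.500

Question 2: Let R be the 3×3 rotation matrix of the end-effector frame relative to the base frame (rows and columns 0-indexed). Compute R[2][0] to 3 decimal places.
0.119

End-effector x-axis (col 0 of R) = (-0.6022,-0.7894,0.1188)
R[2][0] = 0.1188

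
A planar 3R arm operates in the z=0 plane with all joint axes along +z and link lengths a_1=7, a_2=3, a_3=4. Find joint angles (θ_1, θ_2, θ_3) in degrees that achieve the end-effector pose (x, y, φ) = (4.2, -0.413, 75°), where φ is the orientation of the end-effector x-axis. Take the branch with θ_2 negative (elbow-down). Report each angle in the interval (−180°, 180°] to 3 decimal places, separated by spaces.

wrist centre = target − a_3·(cos φ, sin φ) = (3.1647, -4.2767)
cos θ_2 = (28.3057−7²−3²)/(2·7·3) = -0.7070; θ_2 = -134.9920° (elbow-down)
β = atan2(-4.2767,3.1647) = -53.4989°; ψ = atan2(-2.1216,4.8790) = -23.5018°
θ_1 = β − ψ = -29.9971°
θ_3 = φ − θ_1 − θ_2 = -120.0109° (wrapped to (-180°,180°])

-29.997 -134.992 -120.011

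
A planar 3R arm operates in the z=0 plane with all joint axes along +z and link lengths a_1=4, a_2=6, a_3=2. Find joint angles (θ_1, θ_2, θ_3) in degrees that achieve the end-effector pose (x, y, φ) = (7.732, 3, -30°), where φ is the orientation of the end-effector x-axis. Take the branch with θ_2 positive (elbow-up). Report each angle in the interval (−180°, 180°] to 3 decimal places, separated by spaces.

wrist centre = target − a_3·(cos φ, sin φ) = (5.9999, 4.0000)
cos θ_2 = (51.9994−4²−6²)/(2·4·6) = -0.0000; θ_2 = 90.0007° (elbow-up)
β = atan2(4.0000,5.9999) = 33.6903°; ψ = atan2(6.0000,3.9999) = 56.3104°
θ_1 = β − ψ = -22.6201°
θ_3 = φ − θ_1 − θ_2 = -97.3806° (wrapped to (-180°,180°])

-22.620 90.001 -97.381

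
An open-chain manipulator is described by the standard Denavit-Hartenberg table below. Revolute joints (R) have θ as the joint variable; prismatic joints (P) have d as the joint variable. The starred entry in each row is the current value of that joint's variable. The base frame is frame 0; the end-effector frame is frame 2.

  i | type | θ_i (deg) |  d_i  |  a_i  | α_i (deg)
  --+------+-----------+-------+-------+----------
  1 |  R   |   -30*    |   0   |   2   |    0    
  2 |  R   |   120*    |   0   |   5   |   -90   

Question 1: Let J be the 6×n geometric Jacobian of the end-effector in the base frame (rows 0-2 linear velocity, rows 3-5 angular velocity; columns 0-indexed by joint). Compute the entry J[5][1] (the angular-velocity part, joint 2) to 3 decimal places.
1.000

axis z_1 = (0.0000,0.0000,1.0000); lever o_n−o_1 = (0.0000,5.0000,0.0000)
cross product → J_v[:, 1] = (-5.0000,0.0000,0.0000)
J_ω[:, 1] = z_1
entry J[5][1] = 1.0000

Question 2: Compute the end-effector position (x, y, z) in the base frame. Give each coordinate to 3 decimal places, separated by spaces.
after link 1: o_1 = (1.7321, -1.0000, 0.0000)
after link 2: o_2 = (1.7321, 4.0000, 0.0000)

1.732 4.000 0.000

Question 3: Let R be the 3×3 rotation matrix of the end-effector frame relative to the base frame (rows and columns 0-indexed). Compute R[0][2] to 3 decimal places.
-1.000

End-effector z-axis (col 2 of R) = (-1.0000,0.0000,0.0000)
R[0][2] = -1.0000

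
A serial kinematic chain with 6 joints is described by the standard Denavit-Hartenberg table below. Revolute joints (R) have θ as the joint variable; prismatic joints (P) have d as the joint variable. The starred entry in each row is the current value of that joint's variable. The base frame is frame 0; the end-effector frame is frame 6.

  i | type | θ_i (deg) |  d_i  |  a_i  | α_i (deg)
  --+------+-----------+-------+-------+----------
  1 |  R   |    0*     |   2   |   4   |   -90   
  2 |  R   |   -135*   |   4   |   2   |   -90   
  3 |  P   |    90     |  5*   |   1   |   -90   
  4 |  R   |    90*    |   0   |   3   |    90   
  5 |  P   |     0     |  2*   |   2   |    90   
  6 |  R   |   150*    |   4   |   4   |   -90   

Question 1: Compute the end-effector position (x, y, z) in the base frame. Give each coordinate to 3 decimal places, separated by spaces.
2.207 -1.000 8.692

after link 1: o_1 = (4.0000, 0.0000, 2.0000)
after link 2: o_2 = (2.5858, 4.0000, 3.4142)
after link 3: o_3 = (6.1213, 3.0000, 6.9497)
after link 4: o_4 = (4.0000, 3.0000, 4.8284)
after link 5: o_5 = (2.5858, 1.0000, 3.4142)
after link 6: o_6 = (2.2068, -1.0000, 8.6921)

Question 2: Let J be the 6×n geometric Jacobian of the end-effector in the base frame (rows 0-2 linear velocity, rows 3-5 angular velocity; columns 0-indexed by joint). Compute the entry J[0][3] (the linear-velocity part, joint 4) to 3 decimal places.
axis z_3 = (0.7071,-0.0000,-0.7071); lever o_n−o_3 = (-3.9145,-4.0000,1.7424)
cross product → J_v[:, 3] = (-2.8284,1.5359,-2.8284)
J_ω[:, 3] = z_3
entry J[0][3] = -2.8284

-2.828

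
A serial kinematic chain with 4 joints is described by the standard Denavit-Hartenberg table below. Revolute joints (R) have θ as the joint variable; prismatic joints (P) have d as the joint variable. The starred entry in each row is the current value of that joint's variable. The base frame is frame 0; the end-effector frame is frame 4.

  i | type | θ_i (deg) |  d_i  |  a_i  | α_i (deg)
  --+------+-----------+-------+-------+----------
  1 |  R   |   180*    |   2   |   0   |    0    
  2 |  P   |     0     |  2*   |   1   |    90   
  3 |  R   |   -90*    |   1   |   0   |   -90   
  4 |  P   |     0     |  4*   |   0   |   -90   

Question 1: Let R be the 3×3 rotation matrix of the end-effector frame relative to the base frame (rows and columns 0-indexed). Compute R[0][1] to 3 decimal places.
End-effector y-axis (col 1 of R) = (1.0000,-0.0000,-0.0000)
R[0][1] = 1.0000

1.000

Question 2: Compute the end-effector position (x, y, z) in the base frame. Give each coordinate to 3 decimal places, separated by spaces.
after link 1: o_1 = (0.0000, 0.0000, 2.0000)
after link 2: o_2 = (-1.0000, 0.0000, 4.0000)
after link 3: o_3 = (-1.0000, 1.0000, 4.0000)
after link 4: o_4 = (-5.0000, 1.0000, 4.0000)

-5.000 1.000 4.000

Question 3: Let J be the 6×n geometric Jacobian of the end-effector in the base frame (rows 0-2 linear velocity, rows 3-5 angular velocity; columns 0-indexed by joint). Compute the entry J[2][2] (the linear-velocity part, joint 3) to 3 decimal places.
4.000

axis z_2 = (0.0000,1.0000,0.0000); lever o_n−o_2 = (-4.0000,1.0000,0.0000)
cross product → J_v[:, 2] = (-0.0000,-0.0000,4.0000)
J_ω[:, 2] = z_2
entry J[2][2] = 4.0000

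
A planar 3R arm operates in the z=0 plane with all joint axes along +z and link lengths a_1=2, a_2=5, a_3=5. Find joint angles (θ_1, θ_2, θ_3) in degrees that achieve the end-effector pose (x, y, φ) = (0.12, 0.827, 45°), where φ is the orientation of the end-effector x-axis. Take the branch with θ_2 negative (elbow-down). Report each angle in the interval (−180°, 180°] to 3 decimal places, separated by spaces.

wrist centre = target − a_3·(cos φ, sin φ) = (-3.4155, -2.7085)
cos θ_2 = (19.0020−2²−5²)/(2·2·5) = -0.4999; θ_2 = -119.9933° (elbow-down)
β = atan2(-2.7085,-3.4155) = -141.5854°; ψ = atan2(-4.3304,-0.4995) = -96.5797°
θ_1 = β − ψ = -45.0057°
θ_3 = φ − θ_1 − θ_2 = -150.0010° (wrapped to (-180°,180°])

-45.006 -119.993 -150.001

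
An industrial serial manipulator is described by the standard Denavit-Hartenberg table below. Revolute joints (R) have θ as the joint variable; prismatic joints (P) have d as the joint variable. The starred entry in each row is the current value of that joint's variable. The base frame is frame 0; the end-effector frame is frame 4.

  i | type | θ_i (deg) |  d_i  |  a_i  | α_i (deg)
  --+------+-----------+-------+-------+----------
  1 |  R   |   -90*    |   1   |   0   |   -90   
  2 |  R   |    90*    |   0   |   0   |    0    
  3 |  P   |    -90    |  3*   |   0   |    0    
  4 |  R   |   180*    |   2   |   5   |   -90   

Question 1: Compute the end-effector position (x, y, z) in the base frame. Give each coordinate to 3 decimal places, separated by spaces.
after link 1: o_1 = (0.0000, 0.0000, 1.0000)
after link 2: o_2 = (0.0000, 0.0000, 1.0000)
after link 3: o_3 = (3.0000, 0.0000, 1.0000)
after link 4: o_4 = (5.0000, 5.0000, 1.0000)

5.000 5.000 1.000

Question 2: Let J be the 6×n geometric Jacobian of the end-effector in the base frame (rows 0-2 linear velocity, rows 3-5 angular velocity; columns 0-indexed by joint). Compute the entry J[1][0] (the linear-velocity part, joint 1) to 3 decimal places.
axis z_0 = ẑ; lever o_n−o_0 = (5.0000,5.0000,1.0000)
cross product → J_v[:, 0] = (-5.0000,5.0000,0.0000)
J_ω[:, 0] = z_0
entry J[1][0] = 5.0000

5.000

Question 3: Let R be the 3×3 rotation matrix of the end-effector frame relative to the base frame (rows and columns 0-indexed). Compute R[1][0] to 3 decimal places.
1.000

End-effector x-axis (col 0 of R) = (-0.0000,1.0000,-0.0000)
R[1][0] = 1.0000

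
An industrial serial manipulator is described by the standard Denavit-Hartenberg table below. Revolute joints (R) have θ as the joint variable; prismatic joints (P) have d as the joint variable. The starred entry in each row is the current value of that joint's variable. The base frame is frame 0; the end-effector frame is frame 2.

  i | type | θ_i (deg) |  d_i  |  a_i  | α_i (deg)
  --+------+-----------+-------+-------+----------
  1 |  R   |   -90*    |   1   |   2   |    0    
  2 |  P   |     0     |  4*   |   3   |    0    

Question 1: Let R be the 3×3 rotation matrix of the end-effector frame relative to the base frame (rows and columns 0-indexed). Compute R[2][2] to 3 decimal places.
1.000

End-effector z-axis (col 2 of R) = (0.0000,0.0000,1.0000)
R[2][2] = 1.0000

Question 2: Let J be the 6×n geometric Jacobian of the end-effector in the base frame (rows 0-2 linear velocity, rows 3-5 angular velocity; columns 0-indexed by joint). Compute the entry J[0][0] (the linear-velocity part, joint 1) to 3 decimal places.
5.000

axis z_0 = ẑ; lever o_n−o_0 = (0.0000,-5.0000,5.0000)
cross product → J_v[:, 0] = (5.0000,0.0000,-0.0000)
J_ω[:, 0] = z_0
entry J[0][0] = 5.0000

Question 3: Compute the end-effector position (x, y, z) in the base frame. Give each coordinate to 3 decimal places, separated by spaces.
0.000 -5.000 5.000

after link 1: o_1 = (0.0000, -2.0000, 1.0000)
after link 2: o_2 = (0.0000, -5.0000, 5.0000)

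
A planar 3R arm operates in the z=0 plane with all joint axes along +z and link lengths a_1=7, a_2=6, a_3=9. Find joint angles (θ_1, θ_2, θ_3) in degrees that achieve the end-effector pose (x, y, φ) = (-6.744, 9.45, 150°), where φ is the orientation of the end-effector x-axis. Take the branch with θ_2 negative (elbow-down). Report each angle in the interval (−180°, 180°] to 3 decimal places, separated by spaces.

wrist centre = target − a_3·(cos φ, sin φ) = (1.0502, 4.9500)
cos θ_2 = (25.6055−7²−6²)/(2·7·6) = -0.7071; θ_2 = -134.9976° (elbow-down)
β = atan2(4.9500,1.0502) = 78.0213°; ψ = atan2(-4.2428,2.7575) = -56.9789°
θ_1 = β − ψ = 135.0003°
θ_3 = φ − θ_1 − θ_2 = 149.9974° (wrapped to (-180°,180°])

135.000 -134.998 149.997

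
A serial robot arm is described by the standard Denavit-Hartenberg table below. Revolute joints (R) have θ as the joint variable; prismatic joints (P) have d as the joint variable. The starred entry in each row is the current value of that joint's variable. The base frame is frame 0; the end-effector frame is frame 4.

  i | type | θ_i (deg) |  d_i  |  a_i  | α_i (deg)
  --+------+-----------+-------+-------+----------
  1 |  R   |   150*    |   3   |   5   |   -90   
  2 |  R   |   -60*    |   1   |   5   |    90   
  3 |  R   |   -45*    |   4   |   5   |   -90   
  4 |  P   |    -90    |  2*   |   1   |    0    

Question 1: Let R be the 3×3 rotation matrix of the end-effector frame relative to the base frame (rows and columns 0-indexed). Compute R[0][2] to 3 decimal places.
End-effector z-axis (col 2 of R) = (-0.6597,-0.4356,0.6124)
R[0][2] = -0.6597

-0.660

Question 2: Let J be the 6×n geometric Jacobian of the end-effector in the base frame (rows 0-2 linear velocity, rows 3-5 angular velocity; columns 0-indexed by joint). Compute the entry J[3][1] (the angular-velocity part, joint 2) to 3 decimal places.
axis z_1 = (-0.5000,-0.8660,0.0000); lever o_n−o_1 = (0.0023,1.2935,11.1167)
cross product → J_v[:, 1] = (-9.6274,5.5584,-0.6447)
J_ω[:, 1] = z_1
entry J[3][1] = -0.5000

-0.500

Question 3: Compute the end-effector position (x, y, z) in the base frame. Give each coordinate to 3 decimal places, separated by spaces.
-4.328 3.793 14.117

after link 1: o_1 = (-4.3301, 2.5000, 3.0000)
after link 2: o_2 = (-6.9952, 2.8840, 7.3301)
after link 3: o_3 = (-3.7584, 5.0977, 12.3920)
after link 4: o_4 = (-4.3278, 3.7935, 14.1167)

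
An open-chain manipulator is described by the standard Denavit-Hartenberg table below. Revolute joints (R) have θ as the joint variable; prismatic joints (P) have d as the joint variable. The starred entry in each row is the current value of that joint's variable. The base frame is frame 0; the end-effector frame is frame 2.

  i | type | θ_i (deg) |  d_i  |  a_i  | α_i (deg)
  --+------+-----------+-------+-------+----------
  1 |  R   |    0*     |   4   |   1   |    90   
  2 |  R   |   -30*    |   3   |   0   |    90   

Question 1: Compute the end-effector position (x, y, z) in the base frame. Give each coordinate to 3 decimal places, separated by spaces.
after link 1: o_1 = (1.0000, 0.0000, 4.0000)
after link 2: o_2 = (1.0000, -3.0000, 4.0000)

1.000 -3.000 4.000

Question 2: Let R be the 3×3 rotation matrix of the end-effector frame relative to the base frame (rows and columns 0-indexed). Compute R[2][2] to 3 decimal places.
-0.866

End-effector z-axis (col 2 of R) = (-0.5000,-0.0000,-0.8660)
R[2][2] = -0.8660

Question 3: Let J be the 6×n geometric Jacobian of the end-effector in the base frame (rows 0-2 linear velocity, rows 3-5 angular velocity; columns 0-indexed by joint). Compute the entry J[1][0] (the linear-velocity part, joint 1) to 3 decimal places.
1.000

axis z_0 = ẑ; lever o_n−o_0 = (1.0000,-3.0000,4.0000)
cross product → J_v[:, 0] = (3.0000,1.0000,-0.0000)
J_ω[:, 0] = z_0
entry J[1][0] = 1.0000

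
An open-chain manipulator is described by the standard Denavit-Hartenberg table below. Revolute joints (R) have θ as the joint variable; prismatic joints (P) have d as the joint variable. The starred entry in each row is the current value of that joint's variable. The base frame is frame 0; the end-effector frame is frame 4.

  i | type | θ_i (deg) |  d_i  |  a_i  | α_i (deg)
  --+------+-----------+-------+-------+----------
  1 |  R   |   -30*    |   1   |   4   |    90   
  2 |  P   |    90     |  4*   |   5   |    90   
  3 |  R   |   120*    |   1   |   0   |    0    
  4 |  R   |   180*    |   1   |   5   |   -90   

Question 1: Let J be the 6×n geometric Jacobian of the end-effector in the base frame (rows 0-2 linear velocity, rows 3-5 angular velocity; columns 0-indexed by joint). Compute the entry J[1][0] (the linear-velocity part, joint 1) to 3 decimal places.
axis z_0 = ẑ; lever o_n−o_0 = (5.3612,-2.7141,8.5000)
cross product → J_v[:, 0] = (2.7141,5.3612,-0.0000)
J_ω[:, 0] = z_0
entry J[1][0] = 5.3612

5.361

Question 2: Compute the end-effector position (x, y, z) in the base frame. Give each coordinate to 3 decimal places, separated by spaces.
5.361 -2.714 8.500

after link 1: o_1 = (3.4641, -2.0000, 1.0000)
after link 2: o_2 = (1.4641, -5.4641, 6.0000)
after link 3: o_3 = (2.3301, -5.9641, 6.0000)
after link 4: o_4 = (5.3612, -2.7141, 8.5000)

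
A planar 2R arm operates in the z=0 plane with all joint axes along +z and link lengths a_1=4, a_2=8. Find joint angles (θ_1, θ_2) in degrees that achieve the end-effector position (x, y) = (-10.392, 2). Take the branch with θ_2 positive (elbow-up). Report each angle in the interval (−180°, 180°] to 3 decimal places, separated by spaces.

cos θ_2 = (111.9937−4²−8²)/(2·4·8) = 0.4999; θ_2 = 60.0065° (elbow-up)
β = atan2(2.0000,-10.3920) = 169.1063°; ψ = atan2(6.9287,7.9992) = 40.8981°
θ_1 = β − ψ = 128.2082°

128.208 60.007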